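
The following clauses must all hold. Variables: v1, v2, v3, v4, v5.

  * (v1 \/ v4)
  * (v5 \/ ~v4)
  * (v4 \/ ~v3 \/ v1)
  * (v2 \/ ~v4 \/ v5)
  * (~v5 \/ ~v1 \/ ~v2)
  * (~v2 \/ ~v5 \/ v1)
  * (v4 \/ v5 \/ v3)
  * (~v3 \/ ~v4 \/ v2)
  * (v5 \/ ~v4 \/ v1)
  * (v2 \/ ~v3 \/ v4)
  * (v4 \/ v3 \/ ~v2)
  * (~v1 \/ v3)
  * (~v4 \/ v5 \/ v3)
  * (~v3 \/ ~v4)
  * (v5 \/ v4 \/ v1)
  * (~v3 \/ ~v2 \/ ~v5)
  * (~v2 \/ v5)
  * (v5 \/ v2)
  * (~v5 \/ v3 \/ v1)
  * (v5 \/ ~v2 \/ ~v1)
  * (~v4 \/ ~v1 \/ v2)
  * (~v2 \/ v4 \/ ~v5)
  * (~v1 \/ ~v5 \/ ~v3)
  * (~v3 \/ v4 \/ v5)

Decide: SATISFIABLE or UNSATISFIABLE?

UNSATISFIABLE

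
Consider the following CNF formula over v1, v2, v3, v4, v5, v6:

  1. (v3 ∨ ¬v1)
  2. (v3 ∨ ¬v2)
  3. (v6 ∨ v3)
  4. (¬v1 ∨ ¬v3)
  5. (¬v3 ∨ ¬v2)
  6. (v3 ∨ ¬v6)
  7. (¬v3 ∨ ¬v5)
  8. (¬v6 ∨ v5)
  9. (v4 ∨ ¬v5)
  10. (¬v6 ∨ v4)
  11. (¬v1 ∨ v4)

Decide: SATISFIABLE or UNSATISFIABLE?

SATISFIABLE

Pure literal: v1 appears only negated; assign v1 = False.
Pure literal: v2 appears only negated; assign v2 = False.
Set v3 = True and propagate.
  then v5 is forced to False.
  then v6 is forced to False.
v4 is now unconstrained; take v4 = True.
So v1=F, v2=F, v3=T, v4=T, v5=F, v6=F is a satisfying assignment.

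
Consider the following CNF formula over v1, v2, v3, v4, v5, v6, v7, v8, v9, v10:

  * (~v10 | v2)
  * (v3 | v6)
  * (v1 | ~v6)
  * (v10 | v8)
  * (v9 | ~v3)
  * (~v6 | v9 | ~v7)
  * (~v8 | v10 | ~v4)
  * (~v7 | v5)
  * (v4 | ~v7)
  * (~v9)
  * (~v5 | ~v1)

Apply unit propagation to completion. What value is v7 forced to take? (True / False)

(~v9) is a unit clause: v9 = False.
(v9 | ~v3): since v9 = False, the clause reduces to (~v3). v3 = False.
In (v6 | v3), v3 is now false; v6 must hold, so v6 = True.
(v1 | ~v6) with v6 = True leaves only v1, so v1 = True.
From (v9 | ~v6 | ~v7) and v6 = True, v9 = False: v7 = False.

False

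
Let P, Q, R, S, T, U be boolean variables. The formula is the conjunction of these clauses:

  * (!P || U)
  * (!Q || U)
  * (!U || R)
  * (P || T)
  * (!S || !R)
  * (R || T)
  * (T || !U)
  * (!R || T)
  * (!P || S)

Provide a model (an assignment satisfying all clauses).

P=F, Q=F, R=T, S=F, T=T, U=F

Pure literal: Q appears only negated; assign Q = False.
Pure literal: T appears only positively; assign T = True.
Branch on P: take P = False.
Try R = True.
  then S is forced to False.
U is now unconstrained; take U = False.
Every clause has at least one true literal under this assignment.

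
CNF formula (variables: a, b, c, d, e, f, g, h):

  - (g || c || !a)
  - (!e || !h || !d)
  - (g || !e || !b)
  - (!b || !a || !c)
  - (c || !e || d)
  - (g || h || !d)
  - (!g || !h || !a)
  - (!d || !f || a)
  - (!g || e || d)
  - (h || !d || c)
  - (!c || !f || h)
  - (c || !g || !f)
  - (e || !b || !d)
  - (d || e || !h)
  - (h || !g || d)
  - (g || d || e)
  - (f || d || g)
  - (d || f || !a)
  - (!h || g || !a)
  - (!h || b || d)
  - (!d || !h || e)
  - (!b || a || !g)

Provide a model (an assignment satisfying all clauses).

Try a = True.
For the remaining variables, b = False, c = True, d = True, e = True, f = False, g = True, h = False works.
Check each clause:
  1. (!a || c || g) — c is true.
  2. (!h || !d || !e) — !h is true.
  3. (!b || g || !e) — !b is true.
  4. (!a || !c || !b) — !b is true.
  5. (c || !e || d) — c is true.
  6. (h || g || !d) — g is true.
  7. (!a || !h || !g) — !h is true.
  8. (!d || !f || a) — a is true.
  9. (d || e || !g) — d is true.
  10. (!d || c || h) — c is true.
  11. (!f || !c || h) — !f is true.
  12. (c || !f || !g) — !f is true.
  13. (!b || !d || e) — e is true.
  14. (e || d || !h) — !h is true.
  15. (h || d || !g) — d is true.
  16. (e || d || g) — d is true.
  17. (g || d || f) — d is true.
  18. (f || !a || d) — d is true.
  19. (!h || !a || g) — !h is true.
  20. (b || d || !h) — !h is true.
  21. (e || !d || !h) — !h is true.
  22. (!g || a || !b) — a is true.

a=T, b=F, c=T, d=T, e=T, f=F, g=T, h=F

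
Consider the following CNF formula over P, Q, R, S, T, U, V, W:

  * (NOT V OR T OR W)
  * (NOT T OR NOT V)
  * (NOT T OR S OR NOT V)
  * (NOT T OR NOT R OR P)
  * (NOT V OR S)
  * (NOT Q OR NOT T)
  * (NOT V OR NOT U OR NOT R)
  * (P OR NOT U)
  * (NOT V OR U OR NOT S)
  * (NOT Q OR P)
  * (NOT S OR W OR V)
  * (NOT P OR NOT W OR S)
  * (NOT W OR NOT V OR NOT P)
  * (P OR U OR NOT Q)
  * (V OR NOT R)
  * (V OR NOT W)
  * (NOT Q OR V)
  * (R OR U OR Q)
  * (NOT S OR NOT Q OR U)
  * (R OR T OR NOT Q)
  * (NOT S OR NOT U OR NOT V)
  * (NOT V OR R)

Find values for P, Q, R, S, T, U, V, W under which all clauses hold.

P = True, Q = False, R = False, S = False, T = True, U = True, V = False, W = False

Branch on P: take P = True.
Try Q = False.
For the remaining variables, R = False, S = False, T = True, U = True, V = False, W = False works.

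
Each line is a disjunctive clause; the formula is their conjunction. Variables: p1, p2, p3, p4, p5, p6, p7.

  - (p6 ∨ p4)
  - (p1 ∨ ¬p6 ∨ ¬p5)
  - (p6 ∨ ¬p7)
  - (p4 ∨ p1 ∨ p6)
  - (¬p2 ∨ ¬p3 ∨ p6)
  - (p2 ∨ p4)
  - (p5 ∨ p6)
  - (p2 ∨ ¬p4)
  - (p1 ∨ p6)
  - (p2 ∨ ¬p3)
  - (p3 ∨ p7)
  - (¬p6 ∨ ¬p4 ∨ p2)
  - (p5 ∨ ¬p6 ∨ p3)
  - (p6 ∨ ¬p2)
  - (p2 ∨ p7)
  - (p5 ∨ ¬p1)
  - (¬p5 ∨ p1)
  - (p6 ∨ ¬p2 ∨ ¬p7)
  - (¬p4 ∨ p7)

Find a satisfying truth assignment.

p1 = F, p2 = T, p3 = T, p4 = F, p5 = F, p6 = T, p7 = F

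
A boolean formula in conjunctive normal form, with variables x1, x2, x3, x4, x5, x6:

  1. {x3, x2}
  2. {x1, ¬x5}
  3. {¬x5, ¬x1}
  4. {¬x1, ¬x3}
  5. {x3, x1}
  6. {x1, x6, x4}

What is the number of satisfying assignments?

Split on x1, then x3.
  x1=T, x3=T: a clause becomes empty — 0.
  x1=T, x3=F: remaining (x2,x4,x5,x6) ∈ {(T,F,F,F); (T,F,F,T); (T,T,F,F); (T,T,F,T)} — 4.
  x1=F, x3=T: x2 free; 3 ways for (x4,x5,x6) × 2^1 = 6.
  x1=F, x3=F: a clause becomes empty — 0.
Total: 0 + 4 + 6 + 0 = 10.

10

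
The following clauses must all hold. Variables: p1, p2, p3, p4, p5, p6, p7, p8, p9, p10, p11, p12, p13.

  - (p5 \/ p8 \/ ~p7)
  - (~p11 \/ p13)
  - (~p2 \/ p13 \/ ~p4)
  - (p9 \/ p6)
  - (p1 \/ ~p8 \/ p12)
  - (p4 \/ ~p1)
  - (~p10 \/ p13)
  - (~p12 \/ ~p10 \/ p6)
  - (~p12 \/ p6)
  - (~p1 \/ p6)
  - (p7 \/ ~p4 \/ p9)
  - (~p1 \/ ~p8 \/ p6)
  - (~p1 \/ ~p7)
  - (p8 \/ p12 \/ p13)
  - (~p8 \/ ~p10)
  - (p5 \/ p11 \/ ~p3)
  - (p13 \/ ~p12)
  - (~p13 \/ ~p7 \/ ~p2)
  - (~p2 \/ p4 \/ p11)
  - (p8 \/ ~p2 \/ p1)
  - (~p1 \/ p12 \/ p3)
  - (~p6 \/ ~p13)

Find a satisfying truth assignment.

p1 = False, p2 = False, p3 = False, p4 = False, p5 = True, p6 = False, p7 = False, p8 = False, p9 = True, p10 = True, p11 = True, p12 = False, p13 = True

p2 occurs only negated in the remaining clauses — set p2 = False.
p5 occurs only positively in the remaining clauses — set p5 = True.
Try p1 = False.
For the remaining variables, p3 = False, p4 = False, p6 = False, p7 = False, p8 = False, p9 = True, p10 = True, p11 = True, p12 = False, p13 = True works.
Every clause has at least one true literal under this assignment.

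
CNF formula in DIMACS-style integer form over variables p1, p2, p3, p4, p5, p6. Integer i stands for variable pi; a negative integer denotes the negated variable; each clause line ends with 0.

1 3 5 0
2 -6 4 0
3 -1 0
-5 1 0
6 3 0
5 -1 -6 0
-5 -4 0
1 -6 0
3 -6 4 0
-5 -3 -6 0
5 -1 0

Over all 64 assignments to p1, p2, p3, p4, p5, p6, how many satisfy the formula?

Satisfying assignments:
  p1=0 p2=0 p3=1 p4=0 p5=0 p6=0
  p1=0 p2=0 p3=1 p4=1 p5=0 p6=0
  p1=0 p2=1 p3=1 p4=0 p5=0 p6=0
  p1=0 p2=1 p3=1 p4=1 p5=0 p6=0
  p1=1 p2=0 p3=1 p4=0 p5=1 p6=0
  p1=1 p2=1 p3=1 p4=0 p5=1 p6=0
That's 6 in total.

6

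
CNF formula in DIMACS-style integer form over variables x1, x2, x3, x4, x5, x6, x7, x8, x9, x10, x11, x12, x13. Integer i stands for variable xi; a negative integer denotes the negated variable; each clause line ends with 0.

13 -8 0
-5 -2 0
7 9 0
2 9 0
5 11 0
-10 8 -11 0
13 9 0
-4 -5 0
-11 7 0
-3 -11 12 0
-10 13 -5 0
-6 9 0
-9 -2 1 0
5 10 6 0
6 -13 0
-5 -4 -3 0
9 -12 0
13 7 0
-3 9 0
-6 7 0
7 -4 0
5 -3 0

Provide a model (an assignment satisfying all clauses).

x3 occurs only negated in the remaining clauses — set x3 = False.
x7 occurs only positively in the remaining clauses — set x7 = True.
Try x1 = False.
The remaining clauses are satisfied by x2 = False, x4 = True, x5 = False, x6 = True, x8 = False, x9 = True, x10 = False, x11 = True, x12 = False, x13 = False.
Every clause has at least one true literal under this assignment.

x1 = False  x2 = False  x3 = False  x4 = True  x5 = False  x6 = True  x7 = True  x8 = False  x9 = True  x10 = False  x11 = True  x12 = False  x13 = False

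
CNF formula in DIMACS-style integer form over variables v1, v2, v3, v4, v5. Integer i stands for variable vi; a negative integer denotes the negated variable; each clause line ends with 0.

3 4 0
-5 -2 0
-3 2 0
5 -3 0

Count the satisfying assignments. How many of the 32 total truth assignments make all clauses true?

6

The models are:
  v1=0 v2=0 v3=0 v4=1 v5=0
  v1=0 v2=0 v3=0 v4=1 v5=1
  v1=0 v2=1 v3=0 v4=1 v5=0
  v1=1 v2=0 v3=0 v4=1 v5=0
  v1=1 v2=0 v3=0 v4=1 v5=1
  v1=1 v2=1 v3=0 v4=1 v5=0
Count: 6.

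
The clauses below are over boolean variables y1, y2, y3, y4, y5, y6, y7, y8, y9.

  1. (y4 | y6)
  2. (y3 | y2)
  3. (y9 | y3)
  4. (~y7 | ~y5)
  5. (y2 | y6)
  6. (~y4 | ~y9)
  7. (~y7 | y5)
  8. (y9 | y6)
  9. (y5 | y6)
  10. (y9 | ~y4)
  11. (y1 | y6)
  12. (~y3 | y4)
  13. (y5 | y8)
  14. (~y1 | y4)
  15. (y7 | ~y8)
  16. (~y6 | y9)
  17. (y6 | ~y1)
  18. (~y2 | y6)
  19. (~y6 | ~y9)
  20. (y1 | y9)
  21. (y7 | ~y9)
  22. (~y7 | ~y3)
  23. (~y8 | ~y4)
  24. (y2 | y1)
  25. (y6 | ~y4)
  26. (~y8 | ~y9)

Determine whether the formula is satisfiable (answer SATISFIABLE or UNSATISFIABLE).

UNSATISFIABLE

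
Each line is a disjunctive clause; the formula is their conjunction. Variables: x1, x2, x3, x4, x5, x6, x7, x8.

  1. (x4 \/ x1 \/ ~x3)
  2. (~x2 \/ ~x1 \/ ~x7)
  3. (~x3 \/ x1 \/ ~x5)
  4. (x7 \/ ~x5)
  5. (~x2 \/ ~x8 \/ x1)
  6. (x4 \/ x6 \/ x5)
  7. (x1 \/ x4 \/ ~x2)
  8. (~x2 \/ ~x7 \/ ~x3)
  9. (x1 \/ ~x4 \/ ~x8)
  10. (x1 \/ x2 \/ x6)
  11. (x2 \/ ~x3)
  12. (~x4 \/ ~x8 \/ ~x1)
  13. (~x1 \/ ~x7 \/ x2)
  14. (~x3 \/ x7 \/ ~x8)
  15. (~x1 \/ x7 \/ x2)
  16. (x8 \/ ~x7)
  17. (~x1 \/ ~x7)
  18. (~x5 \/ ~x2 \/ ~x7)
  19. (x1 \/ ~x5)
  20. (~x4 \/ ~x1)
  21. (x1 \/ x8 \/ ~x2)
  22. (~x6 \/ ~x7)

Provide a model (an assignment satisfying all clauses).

Set x1 = True and propagate.
  then x7 is forced to False.
  then x5 is forced to False.
  then x2 is forced to True.
  then x4 is forced to False.
  then x6 is forced to True.
Branch on x3: take x3 = True.
  then x8 is forced to False.

x1 = True, x2 = True, x3 = True, x4 = False, x5 = False, x6 = True, x7 = False, x8 = False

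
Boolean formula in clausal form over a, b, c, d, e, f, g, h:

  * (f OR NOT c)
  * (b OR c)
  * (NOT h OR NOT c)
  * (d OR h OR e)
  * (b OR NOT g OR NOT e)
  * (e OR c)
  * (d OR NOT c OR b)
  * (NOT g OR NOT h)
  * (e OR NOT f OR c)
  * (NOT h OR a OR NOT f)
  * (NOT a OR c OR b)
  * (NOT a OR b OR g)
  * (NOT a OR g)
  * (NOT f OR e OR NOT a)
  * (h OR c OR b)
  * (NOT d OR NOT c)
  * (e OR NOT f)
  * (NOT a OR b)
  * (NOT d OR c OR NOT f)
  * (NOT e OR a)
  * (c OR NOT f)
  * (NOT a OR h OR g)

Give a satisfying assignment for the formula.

a = True, b = True, c = False, d = False, e = True, f = False, g = True, h = False

Pure literal: b appears only positively; assign b = True.
Set a = True and propagate.
  then g is forced to True.
  then h is forced to False.
The remaining clauses are satisfied by c = False, d = False, e = True, f = False.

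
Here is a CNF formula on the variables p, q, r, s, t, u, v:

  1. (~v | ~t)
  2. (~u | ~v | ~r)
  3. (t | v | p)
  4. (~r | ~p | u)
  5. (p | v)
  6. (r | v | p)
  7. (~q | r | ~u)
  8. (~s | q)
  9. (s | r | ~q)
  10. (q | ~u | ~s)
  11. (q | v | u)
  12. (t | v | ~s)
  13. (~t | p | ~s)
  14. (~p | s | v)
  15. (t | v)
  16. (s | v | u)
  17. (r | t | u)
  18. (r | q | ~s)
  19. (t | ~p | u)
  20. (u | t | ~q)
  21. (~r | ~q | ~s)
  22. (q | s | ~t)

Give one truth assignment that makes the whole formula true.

Branch on p: take p = False.
  then v is forced to True.
  then t is forced to False.
Branch on q: take q = False.
  then s is forced to False.
The remaining clauses are satisfied by r = True, u = False.

p = 0, q = 0, r = 1, s = 0, t = 0, u = 0, v = 1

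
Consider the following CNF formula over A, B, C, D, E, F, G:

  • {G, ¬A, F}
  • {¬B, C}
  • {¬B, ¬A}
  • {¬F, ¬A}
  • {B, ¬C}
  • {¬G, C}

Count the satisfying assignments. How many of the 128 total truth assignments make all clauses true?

24

Case analysis on A and B:
  A=1, B=1: a clause becomes empty — 0.
  A=1, B=0: a clause becomes empty — 0.
  A=0, B=1: forces C=1; D, E, F, G free → 2^4 = 16.
  A=0, B=0: forces C=0; G=0; D, E, F free → 2^3 = 8.
Total: 0 + 0 + 16 + 8 = 24.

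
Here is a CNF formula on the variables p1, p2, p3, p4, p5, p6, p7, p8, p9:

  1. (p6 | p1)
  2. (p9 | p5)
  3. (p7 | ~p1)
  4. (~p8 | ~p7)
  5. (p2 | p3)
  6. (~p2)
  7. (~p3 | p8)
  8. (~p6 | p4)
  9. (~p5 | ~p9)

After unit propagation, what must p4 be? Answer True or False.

True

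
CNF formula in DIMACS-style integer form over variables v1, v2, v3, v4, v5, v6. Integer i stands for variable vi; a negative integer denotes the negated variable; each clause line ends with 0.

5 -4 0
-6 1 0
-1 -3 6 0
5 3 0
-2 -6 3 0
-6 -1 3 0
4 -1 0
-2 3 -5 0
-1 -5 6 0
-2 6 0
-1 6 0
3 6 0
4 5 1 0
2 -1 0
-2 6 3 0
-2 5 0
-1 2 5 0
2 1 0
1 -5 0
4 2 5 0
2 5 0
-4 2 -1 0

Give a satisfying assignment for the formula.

Set v1 = True and propagate.
  then v4 is forced to True.
  then v5 is forced to True.
  then v6 is forced to True.
  then v3 is forced to True.
  then v2 is forced to True.

v1=True, v2=True, v3=True, v4=True, v5=True, v6=True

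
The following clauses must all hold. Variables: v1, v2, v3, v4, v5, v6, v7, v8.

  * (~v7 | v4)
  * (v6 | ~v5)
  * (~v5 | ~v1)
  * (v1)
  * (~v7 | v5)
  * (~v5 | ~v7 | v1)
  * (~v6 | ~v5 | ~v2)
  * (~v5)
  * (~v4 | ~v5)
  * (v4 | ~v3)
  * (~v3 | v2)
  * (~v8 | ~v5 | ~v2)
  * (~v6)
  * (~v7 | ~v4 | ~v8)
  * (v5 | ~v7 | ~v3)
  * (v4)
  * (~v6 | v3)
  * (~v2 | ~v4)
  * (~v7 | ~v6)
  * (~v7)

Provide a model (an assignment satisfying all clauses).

v1 = T, v2 = F, v3 = F, v4 = T, v5 = F, v6 = F, v7 = F, v8 = T

Check each clause:
  1. (~v7 | v4) — ~v7 is true.
  2. (~v5 | v6) — ~v5 is true.
  3. (~v5 | ~v1) — ~v5 is true.
  4. (v1) — v1 is true.
  5. (v5 | ~v7) — ~v7 is true.
  6. (v1 | ~v7 | ~v5) — v1 is true.
  7. (~v5 | ~v6 | ~v2) — ~v6 is true.
  8. (~v5) — ~v5 is true.
  9. (~v5 | ~v4) — ~v5 is true.
  10. (v4 | ~v3) — v4 is true.
  11. (v2 | ~v3) — ~v3 is true.
  12. (~v2 | ~v8 | ~v5) — ~v5 is true.
  13. (~v6) — ~v6 is true.
  14. (~v7 | ~v4 | ~v8) — ~v7 is true.
  15. (v5 | ~v7 | ~v3) — ~v3 is true.
  16. (v4) — v4 is true.
  17. (~v6 | v3) — ~v6 is true.
  18. (~v2 | ~v4) — ~v2 is true.
  19. (~v7 | ~v6) — ~v7 is true.
  20. (~v7) — ~v7 is true.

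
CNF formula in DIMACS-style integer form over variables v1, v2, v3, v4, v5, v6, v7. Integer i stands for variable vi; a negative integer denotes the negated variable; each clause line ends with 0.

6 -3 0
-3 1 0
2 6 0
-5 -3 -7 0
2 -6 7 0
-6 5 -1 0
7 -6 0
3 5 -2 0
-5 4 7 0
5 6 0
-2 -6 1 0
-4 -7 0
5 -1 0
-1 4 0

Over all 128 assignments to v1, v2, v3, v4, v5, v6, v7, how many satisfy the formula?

5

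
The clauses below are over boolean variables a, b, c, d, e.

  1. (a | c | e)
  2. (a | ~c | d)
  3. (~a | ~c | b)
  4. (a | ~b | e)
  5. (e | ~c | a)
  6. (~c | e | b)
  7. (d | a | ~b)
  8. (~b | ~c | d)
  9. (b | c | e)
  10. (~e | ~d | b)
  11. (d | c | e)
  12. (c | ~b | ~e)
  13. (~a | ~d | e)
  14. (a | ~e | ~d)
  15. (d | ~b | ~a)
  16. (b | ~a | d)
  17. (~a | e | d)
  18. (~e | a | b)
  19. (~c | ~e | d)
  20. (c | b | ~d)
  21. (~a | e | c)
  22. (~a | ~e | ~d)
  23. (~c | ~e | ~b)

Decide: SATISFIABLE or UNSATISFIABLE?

e = True:
  b = True:
    propagation gives c=True; an empty clause results — contradiction.
  b = False:
    propagation gives d=False, a=False; an empty clause results — contradiction.
e = False:
  a = True:
    propagation gives d=False; an empty clause results — contradiction.
  a = False:
    propagation gives c=True; an empty clause results — contradiction.
Every branch closes, so no satisfying assignment exists.

UNSATISFIABLE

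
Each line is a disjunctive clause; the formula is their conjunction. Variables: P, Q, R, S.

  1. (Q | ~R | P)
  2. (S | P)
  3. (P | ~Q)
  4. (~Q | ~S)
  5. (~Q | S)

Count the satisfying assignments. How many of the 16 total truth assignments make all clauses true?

Satisfying assignments:
  P=F Q=F R=F S=T
  P=T Q=F R=F S=F
  P=T Q=F R=F S=T
  P=T Q=F R=T S=F
  P=T Q=F R=T S=T
Count: 5.

5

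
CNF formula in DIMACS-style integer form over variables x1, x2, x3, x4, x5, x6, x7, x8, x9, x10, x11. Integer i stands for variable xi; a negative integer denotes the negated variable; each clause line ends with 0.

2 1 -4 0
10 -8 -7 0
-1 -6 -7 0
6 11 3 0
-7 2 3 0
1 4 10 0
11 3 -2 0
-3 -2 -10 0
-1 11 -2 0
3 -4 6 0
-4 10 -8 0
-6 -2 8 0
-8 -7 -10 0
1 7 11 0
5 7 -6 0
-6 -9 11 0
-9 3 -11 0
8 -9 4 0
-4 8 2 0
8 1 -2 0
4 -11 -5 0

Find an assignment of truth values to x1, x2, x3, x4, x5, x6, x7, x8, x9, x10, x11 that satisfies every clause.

Pure literal: x9 appears only negated; assign x9 = False.
Set x1 = True and propagate.
Branch on x2: take x2 = False.
Set x3 = True and propagate.
The remaining clauses are satisfied by x4 = False, x5 = False, x6 = False, x7 = True, x8 = False, x10 = False, x11 = True.

x1=True, x2=False, x3=True, x4=False, x5=False, x6=False, x7=True, x8=False, x9=False, x10=False, x11=True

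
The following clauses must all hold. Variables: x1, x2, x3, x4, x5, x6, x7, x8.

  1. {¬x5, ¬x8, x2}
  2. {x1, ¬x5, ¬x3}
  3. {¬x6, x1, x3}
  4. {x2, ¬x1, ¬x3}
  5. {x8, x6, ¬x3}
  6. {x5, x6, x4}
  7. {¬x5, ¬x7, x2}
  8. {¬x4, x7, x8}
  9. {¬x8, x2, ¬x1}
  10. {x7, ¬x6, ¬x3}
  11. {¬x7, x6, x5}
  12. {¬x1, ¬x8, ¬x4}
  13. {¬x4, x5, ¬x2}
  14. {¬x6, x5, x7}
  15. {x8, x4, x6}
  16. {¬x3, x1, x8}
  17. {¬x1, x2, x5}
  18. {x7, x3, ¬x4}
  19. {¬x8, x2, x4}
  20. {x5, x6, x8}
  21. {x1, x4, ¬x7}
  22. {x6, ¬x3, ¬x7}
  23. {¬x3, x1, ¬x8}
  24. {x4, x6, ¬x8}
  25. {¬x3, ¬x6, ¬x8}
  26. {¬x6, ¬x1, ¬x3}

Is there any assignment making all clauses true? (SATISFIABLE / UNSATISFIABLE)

Branch on x1: take x1 = True.
Try x2 = True.
The remaining clauses are satisfied by x3 = False, x4 = False, x5 = False, x6 = True, x7 = True, x8 = True.
So x1=True, x2=True, x3=False, x4=False, x5=False, x6=True, x7=True, x8=True is a satisfying assignment.

SATISFIABLE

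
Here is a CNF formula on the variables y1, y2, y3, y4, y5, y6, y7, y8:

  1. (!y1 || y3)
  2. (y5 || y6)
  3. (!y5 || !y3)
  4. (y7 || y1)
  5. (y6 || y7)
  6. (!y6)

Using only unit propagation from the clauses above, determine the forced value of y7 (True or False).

Unit clause (!y6) sets y6 = False.
From (y5 || y6) and y6 = False: y5 = True.
(!y5 || !y3) with y5 = True leaves only !y3, so y3 = False.
(!y1 || y3): since y3 = False, the clause reduces to (!y1). y1 = False.
(y1 || y7) with y1 = False leaves only y7, so y7 = True.

True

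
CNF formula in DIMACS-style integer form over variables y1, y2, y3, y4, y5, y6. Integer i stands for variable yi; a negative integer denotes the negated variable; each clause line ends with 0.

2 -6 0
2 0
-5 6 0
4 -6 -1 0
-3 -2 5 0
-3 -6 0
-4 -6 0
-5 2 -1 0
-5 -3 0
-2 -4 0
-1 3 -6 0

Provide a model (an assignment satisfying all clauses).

y1 = True, y2 = True, y3 = False, y4 = False, y5 = False, y6 = False

(y2) is a unit clause, so y2 = True.
Unit propagation: (¬y4) forces y4 = False.
Try y1 = True.
  then y6 is forced to False.
  then y5 is forced to False.
  then y3 is forced to False.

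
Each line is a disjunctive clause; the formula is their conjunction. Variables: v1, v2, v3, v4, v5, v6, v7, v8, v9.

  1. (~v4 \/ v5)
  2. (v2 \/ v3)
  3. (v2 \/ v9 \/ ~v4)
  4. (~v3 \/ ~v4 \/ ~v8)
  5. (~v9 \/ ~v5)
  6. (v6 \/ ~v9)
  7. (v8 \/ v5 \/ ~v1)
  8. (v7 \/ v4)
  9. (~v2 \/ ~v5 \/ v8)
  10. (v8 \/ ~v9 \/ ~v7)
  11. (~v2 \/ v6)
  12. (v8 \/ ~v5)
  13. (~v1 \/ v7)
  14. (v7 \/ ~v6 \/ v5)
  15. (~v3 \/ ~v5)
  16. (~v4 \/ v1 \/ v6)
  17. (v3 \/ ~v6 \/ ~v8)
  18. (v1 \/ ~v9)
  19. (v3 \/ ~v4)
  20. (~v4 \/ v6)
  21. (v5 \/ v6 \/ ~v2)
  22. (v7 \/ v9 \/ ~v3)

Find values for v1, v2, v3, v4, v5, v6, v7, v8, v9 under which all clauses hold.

Try v1 = False.
  then v9 is forced to False.
Set v2 = True and propagate.
  then v6 is forced to True.
The remaining clauses are satisfied by v3 = False, v4 = False, v5 = False, v7 = True, v8 = False.
Check each clause:
  1. (v5 \/ ~v4) — ~v4 is true.
  2. (v3 \/ v2) — v2 is true.
  3. (v9 \/ v2 \/ ~v4) — v2 is true.
  4. (~v8 \/ ~v3 \/ ~v4) — ~v8 is true.
  5. (~v5 \/ ~v9) — ~v5 is true.
  6. (v6 \/ ~v9) — v6 is true.
  7. (v8 \/ ~v1 \/ v5) — ~v1 is true.
  8. (v7 \/ v4) — v7 is true.
  9. (~v2 \/ v8 \/ ~v5) — ~v5 is true.
  10. (~v7 \/ v8 \/ ~v9) — ~v9 is true.
  11. (v6 \/ ~v2) — v6 is true.
  12. (~v5 \/ v8) — ~v5 is true.
  13. (v7 \/ ~v1) — ~v1 is true.
  14. (v5 \/ ~v6 \/ v7) — v7 is true.
  15. (~v5 \/ ~v3) — ~v5 is true.
  16. (v1 \/ ~v4 \/ v6) — ~v4 is true.
  17. (v3 \/ ~v8 \/ ~v6) — ~v8 is true.
  18. (v1 \/ ~v9) — ~v9 is true.
  19. (~v4 \/ v3) — ~v4 is true.
  20. (v6 \/ ~v4) — ~v4 is true.
  21. (~v2 \/ v5 \/ v6) — v6 is true.
  22. (v7 \/ ~v3 \/ v9) — ~v3 is true.

v1=F, v2=T, v3=F, v4=F, v5=F, v6=T, v7=T, v8=F, v9=F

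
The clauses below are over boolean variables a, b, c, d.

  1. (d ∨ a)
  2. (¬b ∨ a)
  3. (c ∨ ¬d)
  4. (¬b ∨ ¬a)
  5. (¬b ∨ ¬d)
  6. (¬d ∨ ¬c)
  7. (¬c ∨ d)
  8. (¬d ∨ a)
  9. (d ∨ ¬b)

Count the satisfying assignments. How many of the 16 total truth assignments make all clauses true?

1

The models are:
  a=T b=F c=F d=F
Count: 1.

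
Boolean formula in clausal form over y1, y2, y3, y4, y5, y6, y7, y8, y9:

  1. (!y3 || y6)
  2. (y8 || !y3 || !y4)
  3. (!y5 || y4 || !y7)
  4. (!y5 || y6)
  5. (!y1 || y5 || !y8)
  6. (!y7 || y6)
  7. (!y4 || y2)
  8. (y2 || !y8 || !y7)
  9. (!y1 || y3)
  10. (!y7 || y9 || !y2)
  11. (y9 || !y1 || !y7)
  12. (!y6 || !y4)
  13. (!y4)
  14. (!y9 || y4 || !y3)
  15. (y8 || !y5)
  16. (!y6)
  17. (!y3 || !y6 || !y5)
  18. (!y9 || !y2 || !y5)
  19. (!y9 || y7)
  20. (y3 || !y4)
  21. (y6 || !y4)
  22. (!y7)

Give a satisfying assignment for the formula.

y1=False, y2=True, y3=False, y4=False, y5=False, y6=False, y7=False, y8=False, y9=False

(!y4) is a unit clause, so y4 = False.
Unit propagation: (!y6) forces y6 = False.
(!y3) is a unit clause, so y3 = False.
The clause (!y5) is unit: y5 must be False.
Unit propagation: (!y7) forces y7 = False.
The clause (!y1) is unit: y1 must be False.
Unit propagation: (!y9) forces y9 = False.
y2, y8 are now unconstrained; take y2 = True, y8 = False.
Every clause has at least one true literal under this assignment.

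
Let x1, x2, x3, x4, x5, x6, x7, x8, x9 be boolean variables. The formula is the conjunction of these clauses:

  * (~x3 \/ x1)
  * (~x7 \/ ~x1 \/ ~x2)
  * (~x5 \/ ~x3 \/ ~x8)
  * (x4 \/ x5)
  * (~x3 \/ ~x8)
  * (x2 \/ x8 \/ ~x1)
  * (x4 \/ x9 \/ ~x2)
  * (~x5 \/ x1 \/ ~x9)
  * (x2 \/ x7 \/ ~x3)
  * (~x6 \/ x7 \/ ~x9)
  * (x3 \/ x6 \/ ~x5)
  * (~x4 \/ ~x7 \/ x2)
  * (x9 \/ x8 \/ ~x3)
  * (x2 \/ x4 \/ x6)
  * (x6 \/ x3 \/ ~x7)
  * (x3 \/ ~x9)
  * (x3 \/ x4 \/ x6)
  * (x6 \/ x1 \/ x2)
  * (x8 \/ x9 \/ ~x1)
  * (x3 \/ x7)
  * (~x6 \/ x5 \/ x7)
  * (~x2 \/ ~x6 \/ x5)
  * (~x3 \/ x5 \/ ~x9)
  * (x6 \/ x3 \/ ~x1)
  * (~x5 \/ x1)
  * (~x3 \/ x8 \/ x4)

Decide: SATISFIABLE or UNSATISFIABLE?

SATISFIABLE

Try x1 = True.
Try x2 = False.
  then x8 is forced to True.
  then x3 is forced to False.
  then x9 is forced to False.
  then x7 is forced to True.
  then x4 is forced to False.
  then x5 is forced to True.
  then x6 is forced to True.
So x1=True, x2=False, x3=False, x4=False, x5=True, x6=True, x7=True, x8=True, x9=False is a satisfying assignment.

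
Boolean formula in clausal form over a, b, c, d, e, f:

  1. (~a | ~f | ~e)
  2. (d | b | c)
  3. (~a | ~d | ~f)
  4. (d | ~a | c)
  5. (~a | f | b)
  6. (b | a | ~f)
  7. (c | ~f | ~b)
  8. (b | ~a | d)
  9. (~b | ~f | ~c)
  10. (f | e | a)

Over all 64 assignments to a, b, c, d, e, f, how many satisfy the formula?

13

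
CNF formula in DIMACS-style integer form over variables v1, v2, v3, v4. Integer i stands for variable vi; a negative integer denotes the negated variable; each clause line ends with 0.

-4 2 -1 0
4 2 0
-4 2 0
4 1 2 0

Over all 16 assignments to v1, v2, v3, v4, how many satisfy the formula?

8

Satisfying assignments:
  v1=0 v2=1 v3=0 v4=0
  v1=0 v2=1 v3=0 v4=1
  v1=0 v2=1 v3=1 v4=0
  v1=0 v2=1 v3=1 v4=1
  v1=1 v2=1 v3=0 v4=0
  v1=1 v2=1 v3=0 v4=1
  v1=1 v2=1 v3=1 v4=0
  v1=1 v2=1 v3=1 v4=1
Count: 8.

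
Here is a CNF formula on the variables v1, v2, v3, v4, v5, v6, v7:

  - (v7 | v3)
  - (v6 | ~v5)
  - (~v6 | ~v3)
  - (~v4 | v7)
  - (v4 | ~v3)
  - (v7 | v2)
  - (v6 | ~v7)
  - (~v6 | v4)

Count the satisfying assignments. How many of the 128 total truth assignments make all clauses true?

The models are:
  v1=F v2=F v3=F v4=T v5=F v6=T v7=T
  v1=F v2=F v3=F v4=T v5=T v6=T v7=T
  v1=F v2=T v3=F v4=T v5=F v6=T v7=T
  v1=F v2=T v3=F v4=T v5=T v6=T v7=T
  v1=T v2=F v3=F v4=T v5=F v6=T v7=T
  v1=T v2=F v3=F v4=T v5=T v6=T v7=T
  v1=T v2=T v3=F v4=T v5=F v6=T v7=T
  v1=T v2=T v3=F v4=T v5=T v6=T v7=T
That's 8 in total.

8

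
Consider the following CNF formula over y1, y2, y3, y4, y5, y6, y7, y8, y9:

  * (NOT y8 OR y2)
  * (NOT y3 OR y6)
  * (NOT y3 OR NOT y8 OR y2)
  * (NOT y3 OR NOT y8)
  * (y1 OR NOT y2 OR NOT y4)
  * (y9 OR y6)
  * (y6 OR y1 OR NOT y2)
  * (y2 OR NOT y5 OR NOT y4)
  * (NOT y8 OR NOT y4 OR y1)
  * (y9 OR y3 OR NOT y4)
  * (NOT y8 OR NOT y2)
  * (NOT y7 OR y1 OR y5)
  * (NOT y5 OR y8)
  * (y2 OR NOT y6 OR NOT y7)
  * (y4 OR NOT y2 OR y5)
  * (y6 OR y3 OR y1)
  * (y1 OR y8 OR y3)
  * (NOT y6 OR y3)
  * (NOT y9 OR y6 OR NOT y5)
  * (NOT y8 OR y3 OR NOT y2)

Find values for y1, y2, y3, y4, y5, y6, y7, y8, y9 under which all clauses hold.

y1=T  y2=F  y3=F  y4=F  y5=F  y6=F  y7=T  y8=F  y9=T

Pure literal: y1 appears only positively; assign y1 = True.
Branch on y2: take y2 = False.
  then y8 is forced to False.
  then y5 is forced to False.
For the remaining variables, y3 = False, y4 = False, y6 = False, y7 = True, y9 = True works.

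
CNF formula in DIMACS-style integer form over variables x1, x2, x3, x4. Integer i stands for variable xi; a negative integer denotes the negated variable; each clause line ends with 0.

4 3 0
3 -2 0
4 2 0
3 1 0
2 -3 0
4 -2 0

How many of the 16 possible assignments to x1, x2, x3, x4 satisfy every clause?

Satisfying assignments:
  x1=F x2=T x3=T x4=T
  x1=T x2=F x3=F x4=T
  x1=T x2=T x3=T x4=T
Count: 3.

3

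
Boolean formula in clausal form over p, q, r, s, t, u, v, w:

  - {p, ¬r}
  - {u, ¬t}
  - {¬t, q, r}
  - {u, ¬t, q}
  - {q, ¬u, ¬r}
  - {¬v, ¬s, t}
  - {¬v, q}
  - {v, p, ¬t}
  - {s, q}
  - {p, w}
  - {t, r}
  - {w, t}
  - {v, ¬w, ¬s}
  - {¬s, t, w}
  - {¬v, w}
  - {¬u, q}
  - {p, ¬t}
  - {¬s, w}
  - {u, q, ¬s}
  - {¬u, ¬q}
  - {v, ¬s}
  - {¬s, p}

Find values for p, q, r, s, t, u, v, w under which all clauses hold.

p occurs only positively in the remaining clauses — set p = True.
Branch on q: take q = True.
  then u is forced to False.
  then t is forced to False.
  then r is forced to True.
  then w is forced to True.
Set s = False and propagate.
v is now unconstrained; take v = False.
Check each clause:
  1. {p, ¬r} — p is true.
  2. {¬t, u} — ¬t is true.
  3. {r, q, ¬t} — q is true.
  4. {¬t, q, u} — q is true.
  5. {¬r, ¬u, q} — q is true.
  6. {t, ¬v, ¬s} — ¬v is true.
  7. {¬v, q} — ¬v is true.
  8. {p, v, ¬t} — p is true.
  9. {q, s} — q is true.
  10. {w, p} — w is true.
  11. {r, t} — r is true.
  12. {w, t} — w is true.
  13. {¬w, v, ¬s} — ¬s is true.
  14. {¬s, w, t} — w is true.
  15. {¬v, w} — w is true.
  16. {¬u, q} — q is true.
  17. {p, ¬t} — p is true.
  18. {¬s, w} — w is true.
  19. {q, ¬s, u} — q is true.
  20. {¬u, ¬q} — ¬u is true.
  21. {¬s, v} — ¬s is true.
  22. {p, ¬s} — p is true.

p=T, q=T, r=T, s=F, t=F, u=F, v=F, w=T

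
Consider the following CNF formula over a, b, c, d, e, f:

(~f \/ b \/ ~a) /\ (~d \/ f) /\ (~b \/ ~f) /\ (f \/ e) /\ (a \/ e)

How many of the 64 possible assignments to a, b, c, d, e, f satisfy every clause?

12

Case analysis on f and a:
  f=T, a=T: a clause becomes empty — 0.
  f=T, a=F: remaining (b,c,d,e) ∈ {(F,F,F,T); (F,F,T,T); (F,T,F,T); (F,T,T,T)} — 4.
  f=F, a=T: remaining (b,c,d,e) ∈ {(F,F,F,T); (F,T,F,T); (T,F,F,T); (T,T,F,T)} — 4.
  f=F, a=F: remaining (b,c,d,e) ∈ {(F,F,F,T); (F,T,F,T); (T,F,F,T); (T,T,F,T)} — 4.
Total: 0 + 4 + 4 + 4 = 12.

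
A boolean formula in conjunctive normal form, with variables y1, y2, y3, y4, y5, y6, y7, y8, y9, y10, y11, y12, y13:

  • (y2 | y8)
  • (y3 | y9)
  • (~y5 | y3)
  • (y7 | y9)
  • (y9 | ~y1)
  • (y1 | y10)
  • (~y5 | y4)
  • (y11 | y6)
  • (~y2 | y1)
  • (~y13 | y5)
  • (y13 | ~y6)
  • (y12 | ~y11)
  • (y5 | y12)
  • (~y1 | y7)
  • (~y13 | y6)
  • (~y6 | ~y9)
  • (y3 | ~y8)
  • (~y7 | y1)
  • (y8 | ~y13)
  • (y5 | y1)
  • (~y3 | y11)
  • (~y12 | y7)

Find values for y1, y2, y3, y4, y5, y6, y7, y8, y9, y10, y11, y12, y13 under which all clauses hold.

y1 = True  y2 = True  y3 = True  y4 = True  y5 = False  y6 = False  y7 = True  y8 = False  y9 = True  y10 = False  y11 = True  y12 = True  y13 = False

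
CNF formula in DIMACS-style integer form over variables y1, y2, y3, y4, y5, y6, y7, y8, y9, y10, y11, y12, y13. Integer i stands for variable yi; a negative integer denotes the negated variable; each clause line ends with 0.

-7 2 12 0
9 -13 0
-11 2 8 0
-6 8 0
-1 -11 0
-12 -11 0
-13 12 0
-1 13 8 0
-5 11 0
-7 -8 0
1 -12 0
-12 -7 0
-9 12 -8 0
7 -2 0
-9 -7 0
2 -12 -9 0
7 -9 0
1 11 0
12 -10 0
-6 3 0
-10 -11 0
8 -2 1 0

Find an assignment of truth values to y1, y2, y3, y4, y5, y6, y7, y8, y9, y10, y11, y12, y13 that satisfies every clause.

y1=True, y2=False, y3=True, y4=False, y5=False, y6=False, y7=False, y8=True, y9=False, y10=False, y11=False, y12=True, y13=False

y3 occurs only positively in the remaining clauses — set y3 = True.
y5 occurs only negated in the remaining clauses — set y5 = False.
Branch on y1: take y1 = True.
  then y11 is forced to False.
Try y2 = False.
For the remaining variables, y4 = False, y6 = False, y7 = False, y8 = True, y9 = False, y10 = False, y12 = True, y13 = False works.
Check each clause:
  1. (y2 \/ ~y7 \/ y12) — ~y7 is true.
  2. (~y13 \/ y9) — ~y13 is true.
  3. (y8 \/ ~y11 \/ y2) — y8 is true.
  4. (~y6 \/ y8) — y8 is true.
  5. (~y1 \/ ~y11) — ~y11 is true.
  6. (~y11 \/ ~y12) — ~y11 is true.
  7. (y12 \/ ~y13) — ~y13 is true.
  8. (y8 \/ ~y1 \/ y13) — y8 is true.
  9. (~y5 \/ y11) — ~y5 is true.
  10. (~y7 \/ ~y8) — ~y7 is true.
  11. (~y12 \/ y1) — y1 is true.
  12. (~y7 \/ ~y12) — ~y7 is true.
  13. (~y9 \/ ~y8 \/ y12) — y12 is true.
  14. (y7 \/ ~y2) — ~y2 is true.
  15. (~y9 \/ ~y7) — ~y7 is true.
  16. (y2 \/ ~y9 \/ ~y12) — ~y9 is true.
  17. (y7 \/ ~y9) — ~y9 is true.
  18. (y11 \/ y1) — y1 is true.
  19. (~y10 \/ y12) — y12 is true.
  20. (y3 \/ ~y6) — ~y6 is true.
  21. (~y11 \/ ~y10) — ~y11 is true.
  22. (y8 \/ ~y2 \/ y1) — y8 is true.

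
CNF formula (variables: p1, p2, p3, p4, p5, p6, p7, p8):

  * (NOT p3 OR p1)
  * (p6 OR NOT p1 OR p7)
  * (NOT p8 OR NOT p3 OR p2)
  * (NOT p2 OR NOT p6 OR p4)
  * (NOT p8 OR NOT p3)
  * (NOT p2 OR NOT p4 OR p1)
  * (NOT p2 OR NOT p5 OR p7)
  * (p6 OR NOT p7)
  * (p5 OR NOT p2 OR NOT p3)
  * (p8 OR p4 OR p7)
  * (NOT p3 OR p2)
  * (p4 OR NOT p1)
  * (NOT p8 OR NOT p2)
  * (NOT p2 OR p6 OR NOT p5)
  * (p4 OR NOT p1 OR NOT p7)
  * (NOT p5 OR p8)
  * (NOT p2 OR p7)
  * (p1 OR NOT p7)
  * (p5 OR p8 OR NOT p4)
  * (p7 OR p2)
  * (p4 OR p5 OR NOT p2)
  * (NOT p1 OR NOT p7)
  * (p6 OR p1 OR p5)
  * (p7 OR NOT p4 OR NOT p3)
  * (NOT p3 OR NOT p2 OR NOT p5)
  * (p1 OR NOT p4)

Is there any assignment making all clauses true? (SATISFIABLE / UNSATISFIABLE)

UNSATISFIABLE

p2 = True:
  propagation gives p8=False, p5=False, p3=False, p7=True; an empty clause results — contradiction.
p2 = False:
  propagation gives p3=False, p7=True, p6=True, p1=True; an empty clause results — contradiction.
Every branch closes, so no satisfying assignment exists.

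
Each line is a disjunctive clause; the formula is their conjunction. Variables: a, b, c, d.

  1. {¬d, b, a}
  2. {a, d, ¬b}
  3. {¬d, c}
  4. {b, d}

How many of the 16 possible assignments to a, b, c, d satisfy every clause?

5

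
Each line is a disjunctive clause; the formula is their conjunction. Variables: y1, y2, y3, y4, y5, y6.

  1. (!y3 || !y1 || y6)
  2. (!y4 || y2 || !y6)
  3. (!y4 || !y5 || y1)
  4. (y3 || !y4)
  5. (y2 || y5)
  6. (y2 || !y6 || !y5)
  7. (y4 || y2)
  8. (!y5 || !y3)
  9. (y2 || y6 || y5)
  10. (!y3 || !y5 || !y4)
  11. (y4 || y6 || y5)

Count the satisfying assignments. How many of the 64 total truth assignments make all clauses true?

Split on y5, then y4.
  y5=1, y4=1: a clause becomes empty — 0.
  y5=1, y4=0: remaining (y1,y2,y3,y6) ∈ {(0,1,0,0); (0,1,0,1); (1,1,0,0); (1,1,0,1)} — 4.
  y5=0, y4=1: remaining (y1,y2,y3,y6) ∈ {(0,1,1,0); (0,1,1,1); (1,1,1,1)} — 3.
  y5=0, y4=0: remaining (y1,y2,y3,y6) ∈ {(0,1,0,1); (0,1,1,1); (1,1,0,1); (1,1,1,1)} — 4.
Total: 0 + 4 + 3 + 4 = 11.

11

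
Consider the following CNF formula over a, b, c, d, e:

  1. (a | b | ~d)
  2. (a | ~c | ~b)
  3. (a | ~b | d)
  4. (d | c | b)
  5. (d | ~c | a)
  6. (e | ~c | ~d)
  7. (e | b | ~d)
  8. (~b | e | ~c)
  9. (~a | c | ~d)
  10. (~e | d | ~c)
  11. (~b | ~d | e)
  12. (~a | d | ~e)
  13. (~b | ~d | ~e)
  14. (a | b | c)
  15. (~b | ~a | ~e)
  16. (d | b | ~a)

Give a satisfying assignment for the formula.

a=T  b=T  c=F  d=F  e=F

Set a = True and propagate.
Try b = True.
  then e is forced to False.
  then c is forced to False.
  then d is forced to False.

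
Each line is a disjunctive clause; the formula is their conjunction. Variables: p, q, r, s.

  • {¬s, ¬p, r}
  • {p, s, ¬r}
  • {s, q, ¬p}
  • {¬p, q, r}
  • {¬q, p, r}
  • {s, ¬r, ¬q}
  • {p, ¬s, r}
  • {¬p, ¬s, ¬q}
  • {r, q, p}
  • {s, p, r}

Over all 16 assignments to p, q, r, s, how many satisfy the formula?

4

Satisfying assignments:
  p=0 q=0 r=1 s=1
  p=0 q=1 r=1 s=1
  p=1 q=0 r=1 s=1
  p=1 q=1 r=0 s=0
Count: 4.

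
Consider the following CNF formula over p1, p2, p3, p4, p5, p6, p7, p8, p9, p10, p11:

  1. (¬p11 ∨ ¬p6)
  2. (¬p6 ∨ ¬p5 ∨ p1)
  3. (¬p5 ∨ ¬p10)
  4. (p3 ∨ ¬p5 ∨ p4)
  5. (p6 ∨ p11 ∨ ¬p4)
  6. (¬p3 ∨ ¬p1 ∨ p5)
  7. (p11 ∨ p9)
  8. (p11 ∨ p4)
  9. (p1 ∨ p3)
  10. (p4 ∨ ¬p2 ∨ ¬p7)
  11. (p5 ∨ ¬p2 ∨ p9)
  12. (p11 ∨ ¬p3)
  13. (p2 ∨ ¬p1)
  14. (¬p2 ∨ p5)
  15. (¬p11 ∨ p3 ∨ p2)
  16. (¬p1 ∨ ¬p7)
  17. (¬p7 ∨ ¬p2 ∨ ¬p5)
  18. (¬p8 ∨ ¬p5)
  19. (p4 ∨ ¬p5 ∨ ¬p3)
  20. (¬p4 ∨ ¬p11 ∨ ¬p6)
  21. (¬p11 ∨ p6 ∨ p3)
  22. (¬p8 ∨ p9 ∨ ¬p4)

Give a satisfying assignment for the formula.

p1=F, p2=F, p3=T, p4=T, p5=F, p6=F, p7=F, p8=F, p9=T, p10=F, p11=T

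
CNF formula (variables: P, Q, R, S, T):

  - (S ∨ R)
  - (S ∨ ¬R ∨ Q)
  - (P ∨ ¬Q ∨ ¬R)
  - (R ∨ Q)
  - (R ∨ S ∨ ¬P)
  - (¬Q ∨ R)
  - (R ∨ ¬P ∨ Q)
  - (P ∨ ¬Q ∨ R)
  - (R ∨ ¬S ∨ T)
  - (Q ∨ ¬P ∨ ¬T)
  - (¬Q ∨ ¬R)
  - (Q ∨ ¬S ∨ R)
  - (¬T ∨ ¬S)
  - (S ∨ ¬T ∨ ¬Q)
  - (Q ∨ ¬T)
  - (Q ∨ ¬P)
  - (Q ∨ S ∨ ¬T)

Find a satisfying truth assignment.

Try P = False.
For the remaining variables, Q = False, R = True, S = True, T = False works.

P=False, Q=False, R=True, S=True, T=False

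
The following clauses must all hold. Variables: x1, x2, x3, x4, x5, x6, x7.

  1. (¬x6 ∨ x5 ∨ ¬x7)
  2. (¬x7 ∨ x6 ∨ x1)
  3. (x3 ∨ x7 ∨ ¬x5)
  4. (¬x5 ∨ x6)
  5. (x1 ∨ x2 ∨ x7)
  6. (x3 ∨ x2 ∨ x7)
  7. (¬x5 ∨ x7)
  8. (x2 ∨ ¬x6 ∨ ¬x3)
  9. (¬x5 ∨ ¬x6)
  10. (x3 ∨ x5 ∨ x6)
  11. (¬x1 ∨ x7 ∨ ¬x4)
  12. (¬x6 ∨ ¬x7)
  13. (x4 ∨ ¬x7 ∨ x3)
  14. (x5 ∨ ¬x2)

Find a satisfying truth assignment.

Set x1 = True and propagate.
For the remaining variables, x2 = False, x3 = True, x4 = False, x5 = False, x6 = False, x7 = False works.

x1=1  x2=0  x3=1  x4=0  x5=0  x6=0  x7=0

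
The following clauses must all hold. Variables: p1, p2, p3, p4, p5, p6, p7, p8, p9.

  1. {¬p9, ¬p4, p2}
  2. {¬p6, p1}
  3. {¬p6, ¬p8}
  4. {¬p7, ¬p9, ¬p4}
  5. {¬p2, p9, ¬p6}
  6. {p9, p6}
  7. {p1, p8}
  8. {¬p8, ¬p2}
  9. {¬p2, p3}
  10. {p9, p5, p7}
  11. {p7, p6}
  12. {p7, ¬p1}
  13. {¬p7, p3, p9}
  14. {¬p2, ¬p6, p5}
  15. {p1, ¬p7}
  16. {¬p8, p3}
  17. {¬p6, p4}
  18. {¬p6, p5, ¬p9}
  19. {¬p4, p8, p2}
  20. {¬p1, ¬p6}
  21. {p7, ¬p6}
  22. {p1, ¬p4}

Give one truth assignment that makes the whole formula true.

p1=T  p2=T  p3=T  p4=F  p5=F  p6=F  p7=T  p8=F  p9=T

Check each clause:
  1. {¬p9, ¬p4, p2} — p2 is true.
  2. {¬p6, p1} — p1 is true.
  3. {¬p6, ¬p8} — ¬p8 is true.
  4. {¬p9, ¬p4, ¬p7} — ¬p4 is true.
  5. {¬p2, p9, ¬p6} — p9 is true.
  6. {p9, p6} — p9 is true.
  7. {p8, p1} — p1 is true.
  8. {¬p8, ¬p2} — ¬p8 is true.
  9. {p3, ¬p2} — p3 is true.
  10. {p5, p7, p9} — p9 is true.
  11. {p6, p7} — p7 is true.
  12. {¬p1, p7} — p7 is true.
  13. {p9, ¬p7, p3} — p9 is true.
  14. {p5, ¬p2, ¬p6} — ¬p6 is true.
  15. {p1, ¬p7} — p1 is true.
  16. {p3, ¬p8} — ¬p8 is true.
  17. {p4, ¬p6} — ¬p6 is true.
  18. {¬p6, p5, ¬p9} — ¬p6 is true.
  19. {p2, ¬p4, p8} — p2 is true.
  20. {¬p1, ¬p6} — ¬p6 is true.
  21. {¬p6, p7} — ¬p6 is true.
  22. {¬p4, p1} — p1 is true.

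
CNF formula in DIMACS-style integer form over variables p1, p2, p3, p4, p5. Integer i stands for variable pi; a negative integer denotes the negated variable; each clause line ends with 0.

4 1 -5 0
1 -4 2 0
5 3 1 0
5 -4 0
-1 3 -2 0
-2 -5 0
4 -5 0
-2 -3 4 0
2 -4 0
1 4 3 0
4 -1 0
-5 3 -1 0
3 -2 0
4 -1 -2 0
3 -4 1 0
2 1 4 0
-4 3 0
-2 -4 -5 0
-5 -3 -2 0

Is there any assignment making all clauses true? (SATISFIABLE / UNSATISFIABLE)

p4 = True:
  propagation gives p5=True, p2=False; an empty clause results — contradiction.
p4 = False:
  propagation gives p5=False, p1=False, p3=True, p2=False; an empty clause results — contradiction.
Every branch closes, so no satisfying assignment exists.

UNSATISFIABLE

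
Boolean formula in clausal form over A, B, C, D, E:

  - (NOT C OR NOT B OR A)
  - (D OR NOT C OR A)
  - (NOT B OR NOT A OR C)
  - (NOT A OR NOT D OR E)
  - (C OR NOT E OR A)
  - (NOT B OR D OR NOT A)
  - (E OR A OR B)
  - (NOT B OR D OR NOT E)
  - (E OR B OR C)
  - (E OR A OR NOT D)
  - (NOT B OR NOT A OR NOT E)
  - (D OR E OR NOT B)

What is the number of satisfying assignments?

6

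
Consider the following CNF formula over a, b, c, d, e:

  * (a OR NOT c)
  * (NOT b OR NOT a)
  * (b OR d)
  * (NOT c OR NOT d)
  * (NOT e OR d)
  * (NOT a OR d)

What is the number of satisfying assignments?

The models are:
  a=F b=F c=F d=T e=F
  a=F b=F c=F d=T e=T
  a=F b=T c=F d=F e=F
  a=F b=T c=F d=T e=F
  a=F b=T c=F d=T e=T
  a=T b=F c=F d=T e=F
  a=T b=F c=F d=T e=T
Count: 7.

7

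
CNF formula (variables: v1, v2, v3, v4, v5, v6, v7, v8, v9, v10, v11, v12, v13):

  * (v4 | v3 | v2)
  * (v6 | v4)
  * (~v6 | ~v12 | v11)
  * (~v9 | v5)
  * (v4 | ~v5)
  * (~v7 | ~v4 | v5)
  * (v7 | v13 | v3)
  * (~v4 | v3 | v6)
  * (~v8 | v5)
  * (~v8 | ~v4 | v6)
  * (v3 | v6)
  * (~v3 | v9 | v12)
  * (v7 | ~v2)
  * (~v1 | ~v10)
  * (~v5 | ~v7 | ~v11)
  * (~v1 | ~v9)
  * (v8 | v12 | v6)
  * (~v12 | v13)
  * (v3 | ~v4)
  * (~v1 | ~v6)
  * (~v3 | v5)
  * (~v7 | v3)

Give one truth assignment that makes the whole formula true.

Pure literal: v1 appears only negated; assign v1 = False.
Pure literal: v10 appears only negated; assign v10 = False.
Branch on v2: take v2 = False.
Try v3 = True.
  then v5 is forced to True.
  then v4 is forced to True.
Branch on v6: take v6 = True.
For the remaining variables, v7 = False, v8 = False, v9 = True, v11 = True, v12 = False, v13 = False works.
Every clause has at least one true literal under this assignment.
Check each clause:
  1. (v3 | v4 | v2) — v3 is true.
  2. (v4 | v6) — v4 is true.
  3. (~v6 | ~v12 | v11) — v11 is true.
  4. (~v9 | v5) — v5 is true.
  5. (~v5 | v4) — v4 is true.
  6. (~v4 | ~v7 | v5) — ~v7 is true.
  7. (v7 | v3 | v13) — v3 is true.
  8. (~v4 | v6 | v3) — v3 is true.
  9. (~v8 | v5) — ~v8 is true.
  10. (~v8 | ~v4 | v6) — ~v8 is true.
  11. (v6 | v3) — v3 is true.
  12. (v9 | ~v3 | v12) — v9 is true.
  13. (~v2 | v7) — ~v2 is true.
  14. (~v10 | ~v1) — ~v1 is true.
  15. (~v11 | ~v5 | ~v7) — ~v7 is true.
  16. (~v9 | ~v1) — ~v1 is true.
  17. (v12 | v6 | v8) — v6 is true.
  18. (v13 | ~v12) — ~v12 is true.
  19. (~v4 | v3) — v3 is true.
  20. (~v6 | ~v1) — ~v1 is true.
  21. (~v3 | v5) — v5 is true.
  22. (~v7 | v3) — ~v7 is true.

v1=False, v2=False, v3=True, v4=True, v5=True, v6=True, v7=False, v8=False, v9=True, v10=False, v11=True, v12=False, v13=False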